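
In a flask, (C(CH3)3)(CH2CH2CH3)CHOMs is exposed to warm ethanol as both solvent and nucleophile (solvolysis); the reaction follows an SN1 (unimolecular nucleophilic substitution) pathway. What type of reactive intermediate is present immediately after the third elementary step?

Step 1: Ionisation: the C–O σ-bond cleaves heterolytically; both bonding electrons depart with MsO⁻, leaving a secondary carbocation at the α-carbon.
Step 2: A methyl group with its bonding pair migrates from the adjacent tert-butyl carbon to the cationic centre — a 1,2-methyl shift — upgrading the secondary cation to a tertiary one.
Step 3: CH3CH2OH donates an oxygen lone pair into the empty p orbital of the cation, giving a protonated ether (an oxonium ion).
After step 3 the species present is an oxonium ion.

oxonium ion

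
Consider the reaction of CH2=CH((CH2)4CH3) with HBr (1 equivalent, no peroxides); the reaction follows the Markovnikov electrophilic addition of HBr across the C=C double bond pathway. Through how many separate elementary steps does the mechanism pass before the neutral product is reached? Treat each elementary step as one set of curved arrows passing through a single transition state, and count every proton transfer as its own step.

Step 1: The π electrons of the C=C bond attack a proton of HBr; Markovnikov addition places the new C–H on the less-substituted alkene carbon, so the positive charge ends up on the more-substituted carbon — a secondary carbocation. The H–Br bond breaks heterolytically, releasing Br⁻.
(No 1,2-shift: no single shift to an adjacent carbon would give a more stable cation.)
Step 2: Nucleophilic attack by Br⁻ on the carbocation completes the addition, giving R–Br.
Total: 2 elementary steps.

2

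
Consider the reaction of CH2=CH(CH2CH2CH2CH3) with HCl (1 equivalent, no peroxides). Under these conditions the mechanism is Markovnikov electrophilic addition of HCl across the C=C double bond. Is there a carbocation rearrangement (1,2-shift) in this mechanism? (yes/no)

The first-formed carbocation is secondary.
No single 1,2-shift to an adjacent carbon would produce a more-substituted cation than the one already present, so no rearrangement occurs.

no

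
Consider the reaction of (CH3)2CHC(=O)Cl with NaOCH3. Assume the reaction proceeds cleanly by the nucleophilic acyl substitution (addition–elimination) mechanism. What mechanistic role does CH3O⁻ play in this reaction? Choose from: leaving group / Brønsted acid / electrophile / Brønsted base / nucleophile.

nucleophile

Step 1: A lone pair on the O of CH3O⁻ attacks the electrophilic acyl carbon; the π(C=O) electrons move onto oxygen, giving a tetrahedral intermediate.
CH3O⁻ donates an electron pair to form a new σ-bond to carbon — it is the nucleophile.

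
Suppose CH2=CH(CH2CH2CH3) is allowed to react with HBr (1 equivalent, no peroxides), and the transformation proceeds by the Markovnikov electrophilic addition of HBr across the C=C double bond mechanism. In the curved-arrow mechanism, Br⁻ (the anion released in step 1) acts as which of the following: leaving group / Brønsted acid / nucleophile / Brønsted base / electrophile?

Step 2: Nucleophilic attack by Br⁻ on the carbocation completes the addition, giving R–Br.
Br⁻ (the anion released in step 1) donates an electron pair to form a new σ-bond to carbon — it is the nucleophile.

nucleophile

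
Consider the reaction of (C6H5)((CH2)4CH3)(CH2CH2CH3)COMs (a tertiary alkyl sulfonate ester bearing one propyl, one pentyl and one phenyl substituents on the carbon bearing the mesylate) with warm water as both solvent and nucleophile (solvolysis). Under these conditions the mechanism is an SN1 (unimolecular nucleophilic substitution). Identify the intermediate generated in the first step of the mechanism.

tertiary carbocation

Step 1: Unassisted departure of MsO⁻ (taking the C–O bonding pair) generates a tertiary carbocation.
After step 1 the species present is a tertiary carbocation.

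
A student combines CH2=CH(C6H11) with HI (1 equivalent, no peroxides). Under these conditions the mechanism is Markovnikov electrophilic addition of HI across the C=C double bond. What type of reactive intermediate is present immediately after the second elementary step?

Step 1: Protonation of the alkene by HI: the π bond acts as the nucleophile and picks up H⁺, giving the more stable (Markovnikov) secondary carbocation. The H–I bond breaks heterolytically, releasing I⁻.
Step 2: A 1,2-hydride shift from the adjacent cyclohexyl carbon moves the positive charge from the secondary centre to an adjacent carbon, generating a more stable tertiary carbocation.
After step 2 the species present is a tertiary carbocation.

tertiary carbocation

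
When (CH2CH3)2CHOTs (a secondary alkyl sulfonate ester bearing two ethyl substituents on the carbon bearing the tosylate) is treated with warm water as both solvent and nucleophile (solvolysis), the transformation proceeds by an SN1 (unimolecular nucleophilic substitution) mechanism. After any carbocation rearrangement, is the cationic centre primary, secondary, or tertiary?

secondary

Step 1: The C–O bond breaks with both electrons going to the tosylate; TsO⁻ leaves and a secondary carbocation remains.
No single 1,2-shift to an adjacent carbon would give a more-substituted cation, so no rearrangement occurs.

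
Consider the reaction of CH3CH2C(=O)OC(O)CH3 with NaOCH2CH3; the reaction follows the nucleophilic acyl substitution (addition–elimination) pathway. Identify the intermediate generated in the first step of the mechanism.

tetrahedral intermediate

Step 1: Nucleophilic addition of CH3CH2O⁻ to the acyl carbon breaks the π(C=O) bond and yields a tetrahedral, anionic intermediate.
After step 1 the species present is a tetrahedral intermediate.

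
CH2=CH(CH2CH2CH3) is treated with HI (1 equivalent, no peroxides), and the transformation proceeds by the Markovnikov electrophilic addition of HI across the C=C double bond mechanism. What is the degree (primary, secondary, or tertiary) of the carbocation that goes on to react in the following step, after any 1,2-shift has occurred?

Step 1: The π electrons of the C=C bond attack a proton of HI; Markovnikov addition places the new C–H on the less-substituted alkene carbon, so the positive charge ends up on the more-substituted carbon — a secondary carbocation. The H–I bond breaks heterolytically, releasing I⁻.
No single 1,2-shift to an adjacent carbon would give a more-substituted cation, so no rearrangement occurs.

secondary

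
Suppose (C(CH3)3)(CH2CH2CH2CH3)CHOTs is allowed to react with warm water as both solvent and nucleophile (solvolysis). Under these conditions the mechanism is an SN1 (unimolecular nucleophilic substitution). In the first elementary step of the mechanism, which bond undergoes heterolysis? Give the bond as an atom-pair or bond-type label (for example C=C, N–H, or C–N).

C–O

Step 1: Rate-determining heterolysis of the C–O bond gives TsO⁻ and a secondary carbocation.
The bond broken in this step is the C–O bond.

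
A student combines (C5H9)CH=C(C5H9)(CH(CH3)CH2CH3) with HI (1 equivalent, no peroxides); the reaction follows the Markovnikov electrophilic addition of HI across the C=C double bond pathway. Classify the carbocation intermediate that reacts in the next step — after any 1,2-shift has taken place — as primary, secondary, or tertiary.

Step 1: The π electrons of the C=C bond attack a proton of HI; Markovnikov addition places the new C–H on the less-substituted alkene carbon, so the positive charge ends up on the more-substituted carbon — a tertiary carbocation. The H–I bond breaks heterolytically, releasing I⁻.
No single 1,2-shift to an adjacent carbon would give a more-substituted cation, so no rearrangement occurs.

tertiary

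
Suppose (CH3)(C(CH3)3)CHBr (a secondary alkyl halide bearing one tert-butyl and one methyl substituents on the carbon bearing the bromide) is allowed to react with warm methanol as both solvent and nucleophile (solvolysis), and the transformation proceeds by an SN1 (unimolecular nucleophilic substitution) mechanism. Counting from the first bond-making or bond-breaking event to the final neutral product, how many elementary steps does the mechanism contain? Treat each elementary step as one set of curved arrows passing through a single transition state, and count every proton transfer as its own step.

4

Step 1: Unassisted departure of Br⁻ (taking the C–Br bonding pair) generates a secondary carbocation.
Step 2: A methyl group with its bonding pair migrates from the adjacent tert-butyl carbon to the cationic centre — a 1,2-methyl shift — upgrading the secondary cation to a tertiary one.
Step 3: A lone pair on the oxygen of CH3OH attacks the carbocation, forming a new C–O σ-bond and an oxonium ion.
Step 4: A second solvent molecule removes the proton on oxygen, giving the neutral ether product.
Total: 4 elementary steps.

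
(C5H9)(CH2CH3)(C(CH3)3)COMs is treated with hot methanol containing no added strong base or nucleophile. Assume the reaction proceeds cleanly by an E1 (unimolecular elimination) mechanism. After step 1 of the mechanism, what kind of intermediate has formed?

tertiary carbocation

Step 1: Rate-determining heterolysis of the C–O bond gives MsO⁻ and a tertiary carbocation.
After step 1 the species present is a tertiary carbocation.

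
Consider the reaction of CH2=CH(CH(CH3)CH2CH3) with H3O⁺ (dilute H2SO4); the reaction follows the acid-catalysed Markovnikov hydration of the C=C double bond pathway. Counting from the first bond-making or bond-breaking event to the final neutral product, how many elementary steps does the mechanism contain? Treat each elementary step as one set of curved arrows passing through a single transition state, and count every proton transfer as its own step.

4

Step 1: Protonation of the alkene by H3O⁺: the π bond acts as the nucleophile and picks up H⁺, giving the more stable (Markovnikov) secondary carbocation. H2O is released.
Step 2: A hydride (H with its bonding pair) migrates from the adjacent sec-butyl carbon to the cationic centre — a 1,2-hydride shift — upgrading the secondary cation to a tertiary one.
Step 3: Nucleophilic capture of the cation by H2O produces the protonated alcohol (an oxonium ion).
Step 4: H2O removes a proton from the oxonium oxygen, regenerating H3O⁺ and giving the neutral alcohol.
Total: 4 elementary steps.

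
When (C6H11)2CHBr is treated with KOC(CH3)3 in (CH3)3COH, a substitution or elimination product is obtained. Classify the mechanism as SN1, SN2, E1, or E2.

Conditions: a strong/bulky base with a secondary substrate bearing a β-hydrogen.
These conditions are the textbook signature of the E2 pathway.
A strong (often hindered) base removes a β-H in concert with loss of the leaving group — bimolecular elimination.

E2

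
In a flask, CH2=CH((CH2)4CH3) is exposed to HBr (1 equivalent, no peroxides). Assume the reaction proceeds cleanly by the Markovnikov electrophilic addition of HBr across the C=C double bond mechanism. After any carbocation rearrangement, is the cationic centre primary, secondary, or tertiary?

Step 1: The π electrons of the C=C bond attack a proton of HBr; Markovnikov addition places the new C–H on the less-substituted alkene carbon, so the positive charge ends up on the more-substituted carbon — a secondary carbocation. The H–Br bond breaks heterolytically, releasing Br⁻.
No single 1,2-shift to an adjacent carbon would give a more-substituted cation, so no rearrangement occurs.

secondary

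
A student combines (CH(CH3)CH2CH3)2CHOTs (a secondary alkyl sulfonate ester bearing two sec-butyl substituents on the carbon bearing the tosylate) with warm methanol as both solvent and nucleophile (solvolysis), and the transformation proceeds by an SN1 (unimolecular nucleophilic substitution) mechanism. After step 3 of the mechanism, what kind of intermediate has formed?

Step 1: Ionisation: the C–O σ-bond cleaves heterolytically; both bonding electrons depart with TsO⁻, leaving a secondary carbocation at the α-carbon.
Step 2: A 1,2-hydride shift from the adjacent sec-butyl carbon moves the positive charge from the secondary centre to an adjacent carbon, generating a more stable tertiary carbocation.
Step 3: A lone pair on the oxygen of CH3OH attacks the carbocation, forming a new C–O σ-bond and an oxonium ion.
After step 3 the species present is an oxonium ion.

oxonium ion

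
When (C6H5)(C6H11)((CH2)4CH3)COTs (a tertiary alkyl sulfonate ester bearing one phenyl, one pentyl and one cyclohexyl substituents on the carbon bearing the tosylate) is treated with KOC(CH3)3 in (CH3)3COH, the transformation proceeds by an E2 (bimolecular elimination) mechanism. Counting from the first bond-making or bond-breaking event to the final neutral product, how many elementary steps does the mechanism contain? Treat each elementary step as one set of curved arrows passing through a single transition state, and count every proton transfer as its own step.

Step 1: In one step, (CH3)3CO⁻ pulls off a β-proton, the C–O bond cleaves, and a C=C double bond forms between the α- and β-carbons (E2, anti elimination).
Total: 1 elementary step.

1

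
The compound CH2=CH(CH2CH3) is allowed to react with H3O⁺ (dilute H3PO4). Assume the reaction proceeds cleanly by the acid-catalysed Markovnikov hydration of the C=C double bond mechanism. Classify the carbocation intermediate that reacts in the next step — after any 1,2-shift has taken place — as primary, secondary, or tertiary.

secondary

Step 1: The π electrons of the C=C bond attack a proton of H3O⁺; Markovnikov addition places the new C–H on the less-substituted alkene carbon, so the positive charge ends up on the more-substituted carbon — a secondary carbocation. H2O is released.
No single 1,2-shift to an adjacent carbon would give a more-substituted cation, so no rearrangement occurs.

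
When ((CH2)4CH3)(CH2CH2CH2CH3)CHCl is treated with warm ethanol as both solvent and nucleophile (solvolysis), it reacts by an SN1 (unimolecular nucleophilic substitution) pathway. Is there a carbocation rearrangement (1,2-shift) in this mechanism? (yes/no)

The first-formed carbocation is secondary.
No single 1,2-shift to an adjacent carbon would produce a more-substituted cation than the one already present, so no rearrangement occurs.

no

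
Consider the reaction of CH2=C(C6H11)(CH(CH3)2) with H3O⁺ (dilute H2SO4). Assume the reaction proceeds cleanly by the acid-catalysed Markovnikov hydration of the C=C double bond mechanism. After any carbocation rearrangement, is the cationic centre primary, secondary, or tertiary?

tertiary

Step 1: The π electrons of the C=C bond attack a proton of H3O⁺; Markovnikov addition places the new C–H on the less-substituted alkene carbon, so the positive charge ends up on the more-substituted carbon — a tertiary carbocation. H2O is released.
No single 1,2-shift to an adjacent carbon would give a more-substituted cation, so no rearrangement occurs.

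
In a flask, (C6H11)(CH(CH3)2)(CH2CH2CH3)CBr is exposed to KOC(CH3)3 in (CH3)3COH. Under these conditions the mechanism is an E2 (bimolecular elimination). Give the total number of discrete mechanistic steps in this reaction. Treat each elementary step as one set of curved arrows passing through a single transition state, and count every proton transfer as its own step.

Step 1: Concerted anti-periplanar elimination: (CH3)3CO⁻ abstracts a β-H while Br⁻ leaves, and the C–H electrons become the new C=C π bond — all in a single transition state.
Total: 1 elementary step.

1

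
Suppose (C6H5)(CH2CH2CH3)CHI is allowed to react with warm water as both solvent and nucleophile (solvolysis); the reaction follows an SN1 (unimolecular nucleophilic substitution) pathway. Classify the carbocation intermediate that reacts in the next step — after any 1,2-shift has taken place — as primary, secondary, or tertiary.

Step 1: Rate-determining heterolysis of the C–I bond gives I⁻ and a secondary carbocation.
No single 1,2-shift to an adjacent carbon would give a more-substituted cation, so no rearrangement occurs.

secondary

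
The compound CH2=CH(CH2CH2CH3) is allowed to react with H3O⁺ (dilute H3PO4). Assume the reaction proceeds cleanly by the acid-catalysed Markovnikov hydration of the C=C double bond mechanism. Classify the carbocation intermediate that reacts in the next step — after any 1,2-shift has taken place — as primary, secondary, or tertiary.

secondary

Step 1: Electrophilic addition begins with the π(C=C) electrons forming a bond to the proton of H3O⁺. Following Markovnikov's rule, the resulting cation is secondary. H2O is released.
No single 1,2-shift to an adjacent carbon would give a more-substituted cation, so no rearrangement occurs.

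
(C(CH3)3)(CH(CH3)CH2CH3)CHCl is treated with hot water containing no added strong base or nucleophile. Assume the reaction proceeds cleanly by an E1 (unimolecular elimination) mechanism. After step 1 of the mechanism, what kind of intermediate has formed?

Step 1: Rate-determining heterolysis of the C–Cl bond gives Cl⁻ and a secondary carbocation.
After step 1 the species present is a secondary carbocation.

secondary carbocation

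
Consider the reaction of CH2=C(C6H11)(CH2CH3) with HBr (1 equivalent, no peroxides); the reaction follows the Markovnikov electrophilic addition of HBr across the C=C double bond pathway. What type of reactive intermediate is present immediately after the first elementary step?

tertiary carbocation

Step 1: The π electrons of the C=C bond attack a proton of HBr; Markovnikov addition places the new C–H on the less-substituted alkene carbon, so the positive charge ends up on the more-substituted carbon — a tertiary carbocation. The H–Br bond breaks heterolytically, releasing Br⁻.
After step 1 the species present is a tertiary carbocation.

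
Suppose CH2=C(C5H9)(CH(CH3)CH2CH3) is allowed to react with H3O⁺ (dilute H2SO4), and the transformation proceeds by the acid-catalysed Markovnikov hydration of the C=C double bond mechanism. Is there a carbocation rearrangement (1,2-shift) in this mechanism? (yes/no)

The first-formed carbocation is tertiary.
No single 1,2-shift to an adjacent carbon would produce a more-substituted cation than the one already present, so no rearrangement occurs.

no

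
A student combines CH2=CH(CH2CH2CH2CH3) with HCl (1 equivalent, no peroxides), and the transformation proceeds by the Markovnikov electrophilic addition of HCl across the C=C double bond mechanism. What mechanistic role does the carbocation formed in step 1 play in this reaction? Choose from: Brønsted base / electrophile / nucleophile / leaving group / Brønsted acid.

Step 2: The Cl⁻ anion donates a lone pair to the carbocation, forming the new C–Cl σ-bond and giving the neutral alkyl halide.
The carbocation formed in step 1 accepts an electron pair into an empty or π* orbital — it is the electrophile.

electrophile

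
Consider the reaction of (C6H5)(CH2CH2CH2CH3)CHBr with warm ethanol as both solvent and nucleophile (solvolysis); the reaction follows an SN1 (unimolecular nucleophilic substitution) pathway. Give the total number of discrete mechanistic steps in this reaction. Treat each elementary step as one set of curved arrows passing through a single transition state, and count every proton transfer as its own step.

3

Step 1: The C–Br bond breaks with both electrons going to the bromide; Br⁻ leaves and a secondary carbocation remains.
(No 1,2-shift: no single shift to an adjacent carbon would give a more stable cation.)
Step 2: A lone pair on the oxygen of CH3CH2OH attacks the carbocation, forming a new C–O σ-bond and an oxonium ion.
Step 3: A second solvent molecule removes the proton on oxygen, giving the neutral ether product.
Total: 3 elementary steps.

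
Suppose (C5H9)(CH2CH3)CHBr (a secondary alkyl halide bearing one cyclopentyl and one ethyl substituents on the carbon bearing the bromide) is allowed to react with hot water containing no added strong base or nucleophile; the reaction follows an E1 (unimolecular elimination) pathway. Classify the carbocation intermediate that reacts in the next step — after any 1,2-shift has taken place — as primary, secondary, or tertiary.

Step 1: Unassisted departure of Br⁻ (taking the C–Br bonding pair) generates a secondary carbocation.
Step 2: A 1,2-hydride shift from the adjacent cyclopentyl carbon moves the positive charge from the secondary centre to an adjacent carbon, generating a more stable tertiary carbocation.
The cation rearranges from secondary to tertiary via a 1,2-hydride shift from the adjacent cyclopentyl carbon; the tertiary cation is what reacts next.

tertiary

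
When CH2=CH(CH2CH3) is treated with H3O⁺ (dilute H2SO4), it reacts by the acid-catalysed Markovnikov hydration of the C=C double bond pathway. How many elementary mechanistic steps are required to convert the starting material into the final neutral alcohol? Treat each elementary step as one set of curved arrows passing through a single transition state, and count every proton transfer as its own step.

3

Step 1: The π electrons of the C=C bond attack a proton of H3O⁺; Markovnikov addition places the new C–H on the less-substituted alkene carbon, so the positive charge ends up on the more-substituted carbon — a secondary carbocation. H2O is released.
(No 1,2-shift: no single shift to an adjacent carbon would give a more stable cation.)
Step 2: Nucleophilic capture of the cation by H2O produces the protonated alcohol (an oxonium ion).
Step 3: H2O removes a proton from the oxonium oxygen, regenerating H3O⁺ and giving the neutral alcohol.
Total: 3 elementary steps.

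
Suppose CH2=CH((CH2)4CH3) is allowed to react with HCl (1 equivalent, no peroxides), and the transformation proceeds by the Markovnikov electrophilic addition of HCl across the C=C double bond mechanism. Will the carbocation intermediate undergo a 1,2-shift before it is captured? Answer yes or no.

The first-formed carbocation is secondary.
No single 1,2-shift to an adjacent carbon would produce a more-substituted cation than the one already present, so no rearrangement occurs.

no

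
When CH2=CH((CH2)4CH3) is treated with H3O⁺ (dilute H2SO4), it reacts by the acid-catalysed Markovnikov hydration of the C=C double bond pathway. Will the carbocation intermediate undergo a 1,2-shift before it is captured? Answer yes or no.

no

The first-formed carbocation is secondary.
No single 1,2-shift to an adjacent carbon would produce a more-substituted cation than the one already present, so no rearrangement occurs.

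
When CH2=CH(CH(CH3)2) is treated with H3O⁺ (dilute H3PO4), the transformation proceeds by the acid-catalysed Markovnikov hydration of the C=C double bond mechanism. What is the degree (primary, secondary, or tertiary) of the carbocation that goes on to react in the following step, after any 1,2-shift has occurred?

tertiary

Step 1: Protonation of the alkene by H3O⁺: the π bond acts as the nucleophile and picks up H⁺, giving the more stable (Markovnikov) secondary carbocation. H2O is released.
Step 2: Carbocation rearrangement: a 1,2-hydride shift from the adjacent isopropyl carbon converts the initially-formed secondary cation into the more stable tertiary cation.
The cation rearranges from secondary to tertiary via a 1,2-hydride shift from the adjacent isopropyl carbon; the tertiary cation is what reacts next.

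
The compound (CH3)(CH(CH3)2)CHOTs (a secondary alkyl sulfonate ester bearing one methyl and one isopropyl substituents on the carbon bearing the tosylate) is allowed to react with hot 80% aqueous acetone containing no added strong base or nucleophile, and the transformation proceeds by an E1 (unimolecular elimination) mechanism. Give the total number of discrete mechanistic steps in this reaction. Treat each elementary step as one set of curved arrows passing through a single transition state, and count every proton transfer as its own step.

3

Step 1: Ionisation: the C–O σ-bond cleaves heterolytically; both bonding electrons depart with TsO⁻, leaving a secondary carbocation at the α-carbon.
Step 2: Carbocation rearrangement: a 1,2-hydride shift from the adjacent isopropyl carbon converts the initially-formed secondary cation into the more stable tertiary cation.
Step 3: Loss of a β-proton to a water molecule of the solvent: the C–H bonding pair collapses toward the cationic carbon to form the C=C π bond, yielding the alkene.
Total: 3 elementary steps.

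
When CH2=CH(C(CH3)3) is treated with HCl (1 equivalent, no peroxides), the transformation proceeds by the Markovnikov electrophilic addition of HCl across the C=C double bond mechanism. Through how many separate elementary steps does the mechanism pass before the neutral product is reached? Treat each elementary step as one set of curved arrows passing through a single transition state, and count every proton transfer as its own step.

Step 1: Electrophilic addition begins with the π(C=C) electrons forming a bond to the proton of HCl. Following Markovnikov's rule, the resulting cation is secondary. The H–Cl bond breaks heterolytically, releasing Cl⁻.
Step 2: A 1,2-methyl shift from the adjacent tert-butyl carbon moves the positive charge from the secondary centre to an adjacent carbon, generating a more stable tertiary carbocation.
Step 3: The Cl⁻ anion donates a lone pair to the carbocation, forming the new C–Cl σ-bond and giving the neutral alkyl halide.
Total: 3 elementary steps.

3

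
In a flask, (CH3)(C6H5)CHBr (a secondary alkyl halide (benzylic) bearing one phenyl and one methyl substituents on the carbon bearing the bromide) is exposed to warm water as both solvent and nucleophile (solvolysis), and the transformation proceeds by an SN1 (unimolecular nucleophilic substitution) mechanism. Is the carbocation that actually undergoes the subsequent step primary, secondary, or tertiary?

Step 1: Unassisted departure of Br⁻ (taking the C–Br bonding pair) generates a secondary carbocation.
No single 1,2-shift to an adjacent carbon would give a more-substituted cation, so no rearrangement occurs.

secondary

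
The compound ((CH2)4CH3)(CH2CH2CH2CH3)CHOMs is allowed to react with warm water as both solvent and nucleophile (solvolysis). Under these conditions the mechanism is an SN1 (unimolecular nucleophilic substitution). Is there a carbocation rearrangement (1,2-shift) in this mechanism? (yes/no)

The first-formed carbocation is secondary.
No single 1,2-shift to an adjacent carbon would produce a more-substituted cation than the one already present, so no rearrangement occurs.

no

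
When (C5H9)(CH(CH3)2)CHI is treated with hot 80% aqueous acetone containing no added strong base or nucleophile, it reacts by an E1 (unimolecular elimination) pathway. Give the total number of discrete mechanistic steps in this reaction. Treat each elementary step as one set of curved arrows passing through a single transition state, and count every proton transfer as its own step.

3

Step 1: Unassisted departure of I⁻ (taking the C–I bonding pair) generates a secondary carbocation.
Step 2: A 1,2-hydride shift from the adjacent cyclopentyl carbon moves the positive charge from the secondary centre to an adjacent carbon, generating a more stable tertiary carbocation.
Step 3: A water molecule (solvent) deprotonates a β-carbon; as the C–H bond breaks, those electrons form the new alkene π bond.
Total: 3 elementary steps.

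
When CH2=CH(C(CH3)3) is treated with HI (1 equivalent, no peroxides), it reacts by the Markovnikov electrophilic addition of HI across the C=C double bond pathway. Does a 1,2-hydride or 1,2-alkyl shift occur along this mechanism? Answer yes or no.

The first-formed carbocation is secondary.
The adjacent tert-butyl carbon has no hydrogen but bears methyl groups; migration of one methyl with its bonding pair (a 1,2-methyl shift) places the charge on a tertiary centre.
Tertiary is more stable than secondary, so the shift occurs.

yes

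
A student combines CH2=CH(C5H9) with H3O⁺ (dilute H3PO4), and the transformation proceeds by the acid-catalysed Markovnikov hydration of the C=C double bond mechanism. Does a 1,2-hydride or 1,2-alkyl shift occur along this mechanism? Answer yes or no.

yes

The first-formed carbocation is secondary.
The adjacent cyclopentyl carbon already bears 2 other carbon substituents and has a hydrogen to migrate; after a 1,2-hydride shift from that carbon the positive charge sits on a tertiary centre.
Tertiary is more stable than secondary, so the shift occurs.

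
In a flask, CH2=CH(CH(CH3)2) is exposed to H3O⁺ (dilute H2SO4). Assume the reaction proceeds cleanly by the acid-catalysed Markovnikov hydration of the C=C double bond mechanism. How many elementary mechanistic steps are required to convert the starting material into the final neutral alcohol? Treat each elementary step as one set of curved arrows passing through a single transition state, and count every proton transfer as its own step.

Step 1: Protonation of the alkene by H3O⁺: the π bond acts as the nucleophile and picks up H⁺, giving the more stable (Markovnikov) secondary carbocation. H2O is released.
Step 2: A hydride (H with its bonding pair) migrates from the adjacent isopropyl carbon to the cationic centre — a 1,2-hydride shift — upgrading the secondary cation to a tertiary one.
Step 3: Water acts as the nucleophile: an oxygen lone pair bonds to the cationic carbon, giving an oxonium-ion intermediate.
Step 4: Deprotonation of the oxonium ion by a water molecule delivers the neutral alcohol and regenerates the acid catalyst.
Total: 4 elementary steps.

4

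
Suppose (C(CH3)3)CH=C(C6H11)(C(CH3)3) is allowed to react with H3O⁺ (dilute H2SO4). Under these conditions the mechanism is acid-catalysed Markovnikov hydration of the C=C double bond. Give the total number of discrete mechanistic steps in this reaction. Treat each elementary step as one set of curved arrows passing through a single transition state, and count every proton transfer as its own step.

3

Step 1: Electrophilic addition begins with the π(C=C) electrons forming a bond to the proton of H3O⁺. Following Markovnikov's rule, the resulting cation is tertiary. H2O is released.
(No 1,2-shift: no single shift to an adjacent carbon would give a more stable cation.)
Step 2: Water acts as the nucleophile: an oxygen lone pair bonds to the cationic carbon, giving an oxonium-ion intermediate.
Step 3: Proton transfer from the O–H of the oxonium ion to H2O completes the catalytic cycle and yields the alcohol.
Total: 3 elementary steps.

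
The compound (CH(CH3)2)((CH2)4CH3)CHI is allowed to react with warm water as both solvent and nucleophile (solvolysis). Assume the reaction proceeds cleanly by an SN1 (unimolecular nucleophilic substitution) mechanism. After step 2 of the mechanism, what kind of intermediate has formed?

tertiary carbocation

Step 1: Unassisted departure of I⁻ (taking the C–I bonding pair) generates a secondary carbocation.
Step 2: A hydride (H with its bonding pair) migrates from the adjacent isopropyl carbon to the cationic centre — a 1,2-hydride shift — upgrading the secondary cation to a tertiary one.
After step 2 the species present is a tertiary carbocation.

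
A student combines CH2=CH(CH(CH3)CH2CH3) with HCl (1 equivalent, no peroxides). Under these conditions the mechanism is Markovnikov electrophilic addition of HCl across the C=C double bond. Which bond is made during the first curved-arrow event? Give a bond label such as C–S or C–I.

C–H

Step 1: Protonation of the alkene by HCl: the π bond acts as the nucleophile and picks up H⁺, giving the more stable (Markovnikov) secondary carbocation. The H–Cl bond breaks heterolytically, releasing Cl⁻.
The bond formed in this step is the C–H bond.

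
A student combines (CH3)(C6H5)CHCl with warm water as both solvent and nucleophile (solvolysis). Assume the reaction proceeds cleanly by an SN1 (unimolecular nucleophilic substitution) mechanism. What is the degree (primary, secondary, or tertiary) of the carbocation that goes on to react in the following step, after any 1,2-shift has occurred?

Step 1: The C–Cl bond breaks with both electrons going to the chloride; Cl⁻ leaves and a secondary carbocation remains.
No single 1,2-shift to an adjacent carbon would give a more-substituted cation, so no rearrangement occurs.

secondary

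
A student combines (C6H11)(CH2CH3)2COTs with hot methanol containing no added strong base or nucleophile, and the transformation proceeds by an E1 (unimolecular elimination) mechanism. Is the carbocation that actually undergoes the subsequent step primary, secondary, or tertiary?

Step 1: Unassisted departure of TsO⁻ (taking the C–O bonding pair) generates a tertiary carbocation.
No single 1,2-shift to an adjacent carbon would give a more-substituted cation, so no rearrangement occurs.

tertiary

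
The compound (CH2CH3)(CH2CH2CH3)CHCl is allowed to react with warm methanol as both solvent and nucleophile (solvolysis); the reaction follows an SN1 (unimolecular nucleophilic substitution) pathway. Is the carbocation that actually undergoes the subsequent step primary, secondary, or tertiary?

Step 1: Rate-determining heterolysis of the C–Cl bond gives Cl⁻ and a secondary carbocation.
No single 1,2-shift to an adjacent carbon would give a more-substituted cation, so no rearrangement occurs.

secondary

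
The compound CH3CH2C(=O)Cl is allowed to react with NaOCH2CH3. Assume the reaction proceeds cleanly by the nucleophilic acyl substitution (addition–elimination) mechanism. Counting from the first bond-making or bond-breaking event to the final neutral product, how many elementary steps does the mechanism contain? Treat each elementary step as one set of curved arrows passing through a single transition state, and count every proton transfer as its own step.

Step 1: Nucleophilic addition of CH3CH2O⁻ to the acyl carbon breaks the π(C=O) bond and yields a tetrahedral, anionic intermediate.
Step 2: Elimination step: re-formation of the carbonyl π bond drives out Cl⁻, giving the new acyl compound.
Total: 2 elementary steps.

2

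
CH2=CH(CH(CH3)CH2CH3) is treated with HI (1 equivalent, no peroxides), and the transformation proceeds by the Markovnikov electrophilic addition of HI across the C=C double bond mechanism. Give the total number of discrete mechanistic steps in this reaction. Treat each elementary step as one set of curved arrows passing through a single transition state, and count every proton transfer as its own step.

3

Step 1: The π electrons of the C=C bond attack a proton of HI; Markovnikov addition places the new C–H on the less-substituted alkene carbon, so the positive charge ends up on the more-substituted carbon — a secondary carbocation. The H–I bond breaks heterolytically, releasing I⁻.
Step 2: Carbocation rearrangement: a 1,2-hydride shift from the adjacent sec-butyl carbon converts the initially-formed secondary cation into the more stable tertiary cation.
Step 3: The I⁻ anion donates a lone pair to the carbocation, forming the new C–I σ-bond and giving the neutral alkyl halide.
Total: 3 elementary steps.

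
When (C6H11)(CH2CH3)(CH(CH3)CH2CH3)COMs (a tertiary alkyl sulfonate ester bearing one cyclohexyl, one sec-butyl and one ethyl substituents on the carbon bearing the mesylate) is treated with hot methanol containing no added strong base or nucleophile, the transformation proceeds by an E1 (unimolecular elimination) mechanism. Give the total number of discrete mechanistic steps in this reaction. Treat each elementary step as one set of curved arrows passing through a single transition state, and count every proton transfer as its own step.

2

Step 1: Ionisation: the C–O σ-bond cleaves heterolytically; both bonding electrons depart with MsO⁻, leaving a tertiary carbocation at the α-carbon.
(No 1,2-shift: no single shift to an adjacent carbon would give a more stable cation.)
Step 2: A weak base (a methanol molecule from the solvent) removes a proton from a carbon adjacent to the cationic centre; the electrons of that C–H bond become the new π(C=C) bond, giving the alkene.
Total: 2 elementary steps.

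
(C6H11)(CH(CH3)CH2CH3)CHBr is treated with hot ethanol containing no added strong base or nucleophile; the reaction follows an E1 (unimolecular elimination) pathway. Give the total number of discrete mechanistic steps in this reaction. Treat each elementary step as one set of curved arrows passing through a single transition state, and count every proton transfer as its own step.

Step 1: Ionisation: the C–Br σ-bond cleaves heterolytically; both bonding electrons depart with Br⁻, leaving a secondary carbocation at the α-carbon.
Step 2: Carbocation rearrangement: a 1,2-hydride shift from the adjacent sec-butyl carbon converts the initially-formed secondary cation into the more stable tertiary cation.
Step 3: An ethanol molecule (solvent) deprotonates a β-carbon; as the C–H bond breaks, those electrons form the new alkene π bond.
Total: 3 elementary steps.

3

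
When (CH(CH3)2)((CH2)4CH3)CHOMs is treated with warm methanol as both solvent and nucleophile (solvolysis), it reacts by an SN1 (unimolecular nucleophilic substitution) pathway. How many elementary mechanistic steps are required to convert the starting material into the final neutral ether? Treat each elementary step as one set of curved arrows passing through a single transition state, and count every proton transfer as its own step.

Step 1: Ionisation: the C–O σ-bond cleaves heterolytically; both bonding electrons depart with MsO⁻, leaving a secondary carbocation at the α-carbon.
Step 2: A 1,2-hydride shift from the adjacent isopropyl carbon moves the positive charge from the secondary centre to an adjacent carbon, generating a more stable tertiary carbocation.
Step 3: Nucleophilic capture: the oxygen of CH3OH bonds to the cationic carbon, producing an oxonium-ion intermediate.
Step 4: A second solvent molecule removes the proton on oxygen, giving the neutral ether product.
Total: 4 elementary steps.

4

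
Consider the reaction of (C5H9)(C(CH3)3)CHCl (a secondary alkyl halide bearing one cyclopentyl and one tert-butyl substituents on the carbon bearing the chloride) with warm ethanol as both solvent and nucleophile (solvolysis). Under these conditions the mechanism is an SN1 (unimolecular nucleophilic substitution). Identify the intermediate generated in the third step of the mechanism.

Step 1: The C–Cl bond breaks with both electrons going to the chloride; Cl⁻ leaves and a secondary carbocation remains.
Step 2: A 1,2-hydride shift from the adjacent cyclopentyl carbon moves the positive charge from the secondary centre to an adjacent carbon, generating a more stable tertiary carbocation.
Step 3: A lone pair on the oxygen of CH3CH2OH attacks the carbocation, forming a new C–O σ-bond and an oxonium ion.
After step 3 the species present is an oxonium ion.

oxonium ion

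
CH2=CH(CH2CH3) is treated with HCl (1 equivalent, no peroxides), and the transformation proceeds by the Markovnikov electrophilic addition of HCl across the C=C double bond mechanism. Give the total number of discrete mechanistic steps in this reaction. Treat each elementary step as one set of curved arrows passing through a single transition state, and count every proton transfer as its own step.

Step 1: The π electrons of the C=C bond attack a proton of HCl; Markovnikov addition places the new C–H on the less-substituted alkene carbon, so the positive charge ends up on the more-substituted carbon — a secondary carbocation. The H–Cl bond breaks heterolytically, releasing Cl⁻.
(No 1,2-shift: no single shift to an adjacent carbon would give a more stable cation.)
Step 2: The Cl⁻ anion donates a lone pair to the carbocation, forming the new C–Cl σ-bond and giving the neutral alkyl halide.
Total: 2 elementary steps.

2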